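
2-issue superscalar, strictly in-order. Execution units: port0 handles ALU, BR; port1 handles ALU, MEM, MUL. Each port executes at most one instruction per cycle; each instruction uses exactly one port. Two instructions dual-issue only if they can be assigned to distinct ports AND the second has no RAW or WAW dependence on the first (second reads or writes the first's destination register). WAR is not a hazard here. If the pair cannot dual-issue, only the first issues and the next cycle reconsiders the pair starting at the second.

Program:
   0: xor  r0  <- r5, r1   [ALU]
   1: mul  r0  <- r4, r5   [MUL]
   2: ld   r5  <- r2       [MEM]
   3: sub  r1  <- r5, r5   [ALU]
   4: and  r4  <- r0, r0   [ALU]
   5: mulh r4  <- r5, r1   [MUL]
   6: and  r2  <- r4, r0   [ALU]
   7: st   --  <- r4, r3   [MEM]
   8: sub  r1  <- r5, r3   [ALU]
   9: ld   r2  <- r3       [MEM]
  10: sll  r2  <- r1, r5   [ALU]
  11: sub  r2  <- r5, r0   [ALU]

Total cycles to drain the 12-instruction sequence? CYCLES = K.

c0: i0 xor.ALU  WAW r0
c1: i1 mul.MUL  no-port MUL/MEM
c2: i2 ld.MEM  RAW r5
c3: i3/i4 sub.ALU/and.ALU  dual
c4: i5 mulh.MUL  RAW r4
c5: i6/i7 and.ALU/st.MEM  dual
c6: i8/i9 sub.ALU/ld.MEM  dual
c7: i10 sll.ALU  WAW r2
c8: i11 sub.ALU  tail

CYCLES = 9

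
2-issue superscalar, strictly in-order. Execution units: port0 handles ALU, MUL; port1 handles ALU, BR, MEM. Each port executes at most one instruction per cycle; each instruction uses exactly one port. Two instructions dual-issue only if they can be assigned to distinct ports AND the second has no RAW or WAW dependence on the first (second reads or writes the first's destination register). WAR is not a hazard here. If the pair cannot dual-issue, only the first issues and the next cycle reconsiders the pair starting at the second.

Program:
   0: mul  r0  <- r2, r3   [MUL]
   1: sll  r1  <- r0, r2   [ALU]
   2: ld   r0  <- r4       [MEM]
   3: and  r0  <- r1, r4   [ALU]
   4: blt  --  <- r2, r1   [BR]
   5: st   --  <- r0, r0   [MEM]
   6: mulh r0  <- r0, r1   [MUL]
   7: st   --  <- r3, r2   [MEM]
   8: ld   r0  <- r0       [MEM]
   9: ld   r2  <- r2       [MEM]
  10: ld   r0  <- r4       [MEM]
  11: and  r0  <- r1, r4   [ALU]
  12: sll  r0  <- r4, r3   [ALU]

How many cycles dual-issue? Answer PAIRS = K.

#0 head=0: mul i0 RAW r0
#1 head=1: sll+ld i1/i2 dual
#2 head=3: and+blt i3/i4 dual
#3 head=5: st+mulh i5/i6 dual
#4 head=7: st i7 no-port MEM/MEM
#5 head=8: ld i8 no-port MEM/MEM
#6 head=9: ld i9 no-port MEM/MEM
#7 head=10: ld i10 WAW r0
#8 head=11: and i11 WAW r0
#9 head=12: sll i12 tail

PAIRS = 3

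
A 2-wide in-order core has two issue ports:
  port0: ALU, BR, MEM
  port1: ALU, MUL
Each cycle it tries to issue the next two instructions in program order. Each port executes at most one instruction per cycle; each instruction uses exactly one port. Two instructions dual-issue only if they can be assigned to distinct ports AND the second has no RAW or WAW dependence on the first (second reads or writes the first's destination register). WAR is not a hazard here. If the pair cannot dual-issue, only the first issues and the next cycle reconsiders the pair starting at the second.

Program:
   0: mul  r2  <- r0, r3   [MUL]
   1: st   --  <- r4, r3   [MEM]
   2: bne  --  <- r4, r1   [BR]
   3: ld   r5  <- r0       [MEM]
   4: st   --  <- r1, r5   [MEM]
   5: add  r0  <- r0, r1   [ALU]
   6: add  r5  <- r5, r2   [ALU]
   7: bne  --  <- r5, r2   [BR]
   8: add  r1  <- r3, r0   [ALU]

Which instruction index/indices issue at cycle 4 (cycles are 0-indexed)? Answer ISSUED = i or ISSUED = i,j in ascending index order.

#0 head=0: mul.MUL st.MEM i0&i1 dual
#1 head=2: bne.BR i2 no-port BR/MEM
#2 head=3: ld.MEM i3 no-port MEM/MEM
#3 head=4: st.MEM add.ALU i4&i5 dual
#4 head=6: add.ALU i6 RAW r5
#5 head=7: bne.BR add.ALU i7&i8 dual

ISSUED = 6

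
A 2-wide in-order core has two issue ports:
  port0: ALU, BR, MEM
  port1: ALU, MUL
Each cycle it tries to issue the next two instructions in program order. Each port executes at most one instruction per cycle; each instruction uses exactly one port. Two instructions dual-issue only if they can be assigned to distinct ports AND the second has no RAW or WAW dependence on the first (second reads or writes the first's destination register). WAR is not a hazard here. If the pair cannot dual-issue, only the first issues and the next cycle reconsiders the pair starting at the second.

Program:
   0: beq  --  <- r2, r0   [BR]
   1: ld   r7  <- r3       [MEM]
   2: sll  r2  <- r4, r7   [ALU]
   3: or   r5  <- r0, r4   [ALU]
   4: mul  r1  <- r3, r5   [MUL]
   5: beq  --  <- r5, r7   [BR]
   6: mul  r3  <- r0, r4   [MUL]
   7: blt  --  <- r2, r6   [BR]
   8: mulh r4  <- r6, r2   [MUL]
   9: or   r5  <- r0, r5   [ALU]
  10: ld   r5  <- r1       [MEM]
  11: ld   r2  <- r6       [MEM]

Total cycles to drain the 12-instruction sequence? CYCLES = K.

[0] i0  beq.BR  -- no-port BR/MEM
[1] i1  ld.MEM  -- RAW r7
[2] i2&i3  sll.ALU+or.ALU  -- pair
[3] i4&i5  mul.MUL+beq.BR  -- pair
[4] i6&i7  mul.MUL+blt.BR  -- pair
[5] i8&i9  mulh.MUL+or.ALU  -- pair
[6] i10  ld.MEM  -- no-port MEM/MEM
[7] i11  ld.MEM  -- tail

CYCLES = 8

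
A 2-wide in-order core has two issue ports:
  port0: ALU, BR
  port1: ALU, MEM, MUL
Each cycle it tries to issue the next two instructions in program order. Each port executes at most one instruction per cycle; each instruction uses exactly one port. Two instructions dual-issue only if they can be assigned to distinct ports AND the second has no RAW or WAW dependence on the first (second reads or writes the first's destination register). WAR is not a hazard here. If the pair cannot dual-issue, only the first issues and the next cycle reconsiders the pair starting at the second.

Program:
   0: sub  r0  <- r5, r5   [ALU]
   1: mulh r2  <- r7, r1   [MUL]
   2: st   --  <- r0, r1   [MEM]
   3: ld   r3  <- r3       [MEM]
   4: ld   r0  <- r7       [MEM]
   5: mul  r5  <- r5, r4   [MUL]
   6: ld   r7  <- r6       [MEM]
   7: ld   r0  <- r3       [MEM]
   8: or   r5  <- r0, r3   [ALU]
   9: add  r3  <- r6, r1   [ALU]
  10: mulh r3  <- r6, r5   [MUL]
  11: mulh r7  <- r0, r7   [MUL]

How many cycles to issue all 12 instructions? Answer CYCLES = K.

  cy0 -> i0,i1 (sub/mulh) pair
  cy1 -> i2 (st) no-port MEM/MEM
  cy2 -> i3 (ld) no-port MEM/MEM
  cy3 -> i4 (ld) no-port MEM/MUL
  cy4 -> i5 (mul) no-port MUL/MEM
  cy5 -> i6 (ld) no-port MEM/MEM
  cy6 -> i7 (ld) RAW r0
  cy7 -> i8,i9 (or/add) pair
  cy8 -> i10 (mulh) no-port MUL/MUL
  cy9 -> i11 (mulh) tail

CYCLES = 10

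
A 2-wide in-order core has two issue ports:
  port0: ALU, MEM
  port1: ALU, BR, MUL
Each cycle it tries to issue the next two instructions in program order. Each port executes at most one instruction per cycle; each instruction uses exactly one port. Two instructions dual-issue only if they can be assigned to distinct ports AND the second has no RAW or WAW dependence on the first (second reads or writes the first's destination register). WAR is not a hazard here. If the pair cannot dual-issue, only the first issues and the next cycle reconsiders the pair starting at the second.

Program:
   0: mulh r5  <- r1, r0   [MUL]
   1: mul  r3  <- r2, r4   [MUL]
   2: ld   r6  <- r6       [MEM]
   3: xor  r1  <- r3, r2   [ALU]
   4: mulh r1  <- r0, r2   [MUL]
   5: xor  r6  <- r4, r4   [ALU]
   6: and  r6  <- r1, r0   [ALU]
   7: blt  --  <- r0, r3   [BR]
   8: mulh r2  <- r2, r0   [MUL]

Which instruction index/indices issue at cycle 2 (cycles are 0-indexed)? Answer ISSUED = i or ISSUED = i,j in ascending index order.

ISSUED = 3

t=0 i0:mulh.MUL ; no-port MUL/MUL
t=1 i1/i2:mul.MUL ld.MEM ; 2-wide
t=2 i3:xor.ALU ; WAW r1
t=3 i4/i5:mulh.MUL xor.ALU ; 2-wide
t=4 i6/i7:and.ALU blt.BR ; 2-wide
t=5 i8:mulh.MUL ; tail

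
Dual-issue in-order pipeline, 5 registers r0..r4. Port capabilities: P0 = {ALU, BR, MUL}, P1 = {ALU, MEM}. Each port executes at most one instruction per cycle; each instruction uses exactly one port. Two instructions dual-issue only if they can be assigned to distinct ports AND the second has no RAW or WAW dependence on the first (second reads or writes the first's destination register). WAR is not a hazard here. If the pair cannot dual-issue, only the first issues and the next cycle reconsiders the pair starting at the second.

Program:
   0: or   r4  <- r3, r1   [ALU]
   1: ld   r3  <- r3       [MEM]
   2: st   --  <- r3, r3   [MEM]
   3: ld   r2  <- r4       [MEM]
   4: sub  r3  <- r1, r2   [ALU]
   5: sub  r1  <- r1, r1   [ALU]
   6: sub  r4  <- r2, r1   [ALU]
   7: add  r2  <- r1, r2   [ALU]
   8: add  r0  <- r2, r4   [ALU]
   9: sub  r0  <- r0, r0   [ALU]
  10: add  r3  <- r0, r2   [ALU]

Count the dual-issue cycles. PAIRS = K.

[0] i0,i1  or.ALU+ld.MEM  -- pair
[1] i2  st.MEM  -- no-port MEM/MEM
[2] i3  ld.MEM  -- RAW r2
[3] i4,i5  sub.ALU+sub.ALU  -- pair
[4] i6,i7  sub.ALU+add.ALU  -- pair
[5] i8  add.ALU  -- RAW+WAW r0
[6] i9  sub.ALU  -- RAW r0
[7] i10  add.ALU  -- tail

PAIRS = 3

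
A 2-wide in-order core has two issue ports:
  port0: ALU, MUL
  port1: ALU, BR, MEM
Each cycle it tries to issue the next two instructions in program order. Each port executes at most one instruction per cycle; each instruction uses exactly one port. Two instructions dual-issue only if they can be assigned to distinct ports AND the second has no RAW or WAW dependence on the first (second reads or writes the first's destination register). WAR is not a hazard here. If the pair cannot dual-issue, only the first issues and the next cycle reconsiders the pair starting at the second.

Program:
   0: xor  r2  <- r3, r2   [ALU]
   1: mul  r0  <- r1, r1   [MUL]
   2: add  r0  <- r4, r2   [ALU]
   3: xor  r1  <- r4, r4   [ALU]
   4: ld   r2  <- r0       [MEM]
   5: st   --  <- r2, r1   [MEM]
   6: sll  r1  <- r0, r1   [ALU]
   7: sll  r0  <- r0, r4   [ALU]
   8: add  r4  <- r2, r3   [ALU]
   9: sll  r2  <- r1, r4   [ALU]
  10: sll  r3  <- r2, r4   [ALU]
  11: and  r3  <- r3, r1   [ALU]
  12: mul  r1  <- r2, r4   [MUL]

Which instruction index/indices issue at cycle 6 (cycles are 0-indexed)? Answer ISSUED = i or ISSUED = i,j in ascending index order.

0. xor/mul @i0&i1  | 2-wide
1. add/xor @i2&i3  | 2-wide
2. ld @i4  | no-port MEM/MEM
3. st/sll @i5&i6  | 2-wide
4. sll/add @i7&i8  | 2-wide
5. sll @i9  | RAW r2
6. sll @i10  | RAW+WAW r3
7. and/mul @i11&i12  | 2-wide

ISSUED = 10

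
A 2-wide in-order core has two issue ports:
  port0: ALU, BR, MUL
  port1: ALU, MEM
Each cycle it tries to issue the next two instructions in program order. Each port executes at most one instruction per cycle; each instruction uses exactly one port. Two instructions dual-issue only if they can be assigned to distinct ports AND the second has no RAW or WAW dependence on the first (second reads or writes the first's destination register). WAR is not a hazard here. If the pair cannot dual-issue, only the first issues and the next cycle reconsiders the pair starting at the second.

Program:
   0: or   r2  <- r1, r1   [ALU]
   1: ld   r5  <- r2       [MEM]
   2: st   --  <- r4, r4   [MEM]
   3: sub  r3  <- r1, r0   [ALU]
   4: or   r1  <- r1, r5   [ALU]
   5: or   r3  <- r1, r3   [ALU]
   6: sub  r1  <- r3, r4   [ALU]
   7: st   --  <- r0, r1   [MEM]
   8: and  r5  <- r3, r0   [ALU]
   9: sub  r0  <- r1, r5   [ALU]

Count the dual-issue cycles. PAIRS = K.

PAIRS = 2

t=0 i0:or.ALU ; RAW r2
t=1 i1:ld.MEM ; no-port MEM/MEM
t=2 i2&i3:st.MEM+sub.ALU ; pair
t=3 i4:or.ALU ; RAW r1
t=4 i5:or.ALU ; RAW r3
t=5 i6:sub.ALU ; RAW r1
t=6 i7&i8:st.MEM+and.ALU ; pair
t=7 i9:sub.ALU ; tail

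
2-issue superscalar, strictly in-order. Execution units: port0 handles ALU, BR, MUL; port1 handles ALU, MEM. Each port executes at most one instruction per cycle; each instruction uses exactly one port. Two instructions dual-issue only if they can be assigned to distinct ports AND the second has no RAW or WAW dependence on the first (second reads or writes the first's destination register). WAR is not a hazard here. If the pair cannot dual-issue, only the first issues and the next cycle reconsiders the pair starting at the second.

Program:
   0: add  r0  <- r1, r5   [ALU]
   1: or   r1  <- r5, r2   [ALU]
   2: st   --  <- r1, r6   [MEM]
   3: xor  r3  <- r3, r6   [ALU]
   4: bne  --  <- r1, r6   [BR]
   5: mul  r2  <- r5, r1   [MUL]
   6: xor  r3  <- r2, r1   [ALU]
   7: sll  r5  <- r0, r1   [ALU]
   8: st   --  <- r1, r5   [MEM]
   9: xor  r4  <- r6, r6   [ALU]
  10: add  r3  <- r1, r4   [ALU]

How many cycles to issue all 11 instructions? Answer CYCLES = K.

c0: i0,i1 add.ALU/or.ALU  pair
c1: i2,i3 st.MEM/xor.ALU  pair
c2: i4 bne.BR  no-port BR/MUL
c3: i5 mul.MUL  RAW r2
c4: i6,i7 xor.ALU/sll.ALU  pair
c5: i8,i9 st.MEM/xor.ALU  pair
c6: i10 add.ALU  tail

CYCLES = 7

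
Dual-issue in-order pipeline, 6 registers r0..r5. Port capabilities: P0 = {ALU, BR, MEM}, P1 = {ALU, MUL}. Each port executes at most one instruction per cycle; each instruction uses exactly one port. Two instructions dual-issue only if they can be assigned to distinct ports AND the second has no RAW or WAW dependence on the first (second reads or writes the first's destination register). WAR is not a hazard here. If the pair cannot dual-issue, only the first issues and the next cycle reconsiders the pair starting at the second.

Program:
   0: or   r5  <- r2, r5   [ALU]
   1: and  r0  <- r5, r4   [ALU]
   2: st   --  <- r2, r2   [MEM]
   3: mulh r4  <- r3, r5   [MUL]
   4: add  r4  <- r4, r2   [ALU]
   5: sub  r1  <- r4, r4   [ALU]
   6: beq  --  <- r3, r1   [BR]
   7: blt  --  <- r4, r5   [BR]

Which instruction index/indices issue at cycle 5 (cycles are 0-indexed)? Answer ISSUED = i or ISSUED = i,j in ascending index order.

ISSUED = 6

c0: i0 or.ALU  RAW r5
c1: i1&i2 and.ALU/st.MEM  dual
c2: i3 mulh.MUL  RAW+WAW r4
c3: i4 add.ALU  RAW r4
c4: i5 sub.ALU  RAW r1
c5: i6 beq.BR  no-port BR/BR
c6: i7 blt.BR  tail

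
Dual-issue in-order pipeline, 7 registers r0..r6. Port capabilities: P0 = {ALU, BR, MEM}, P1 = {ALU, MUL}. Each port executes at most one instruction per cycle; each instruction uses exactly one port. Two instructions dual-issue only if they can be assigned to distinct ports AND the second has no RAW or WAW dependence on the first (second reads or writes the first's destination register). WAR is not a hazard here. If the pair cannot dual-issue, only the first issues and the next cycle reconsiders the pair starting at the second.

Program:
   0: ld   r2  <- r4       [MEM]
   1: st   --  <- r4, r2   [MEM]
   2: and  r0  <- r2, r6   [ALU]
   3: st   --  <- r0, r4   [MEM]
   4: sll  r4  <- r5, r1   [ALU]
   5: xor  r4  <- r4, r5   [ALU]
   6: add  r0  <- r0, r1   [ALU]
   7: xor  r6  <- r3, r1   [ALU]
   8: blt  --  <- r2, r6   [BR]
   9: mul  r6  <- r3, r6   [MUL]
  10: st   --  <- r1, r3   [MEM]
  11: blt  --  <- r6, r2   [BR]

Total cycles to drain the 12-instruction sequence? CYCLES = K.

CYCLES = 8

c0: i0 ld  no-port MEM/MEM
c1: i1&i2 st;and  dual
c2: i3&i4 st;sll  dual
c3: i5&i6 xor;add  dual
c4: i7 xor  RAW r6
c5: i8&i9 blt;mul  dual
c6: i10 st  no-port MEM/BR
c7: i11 blt  tail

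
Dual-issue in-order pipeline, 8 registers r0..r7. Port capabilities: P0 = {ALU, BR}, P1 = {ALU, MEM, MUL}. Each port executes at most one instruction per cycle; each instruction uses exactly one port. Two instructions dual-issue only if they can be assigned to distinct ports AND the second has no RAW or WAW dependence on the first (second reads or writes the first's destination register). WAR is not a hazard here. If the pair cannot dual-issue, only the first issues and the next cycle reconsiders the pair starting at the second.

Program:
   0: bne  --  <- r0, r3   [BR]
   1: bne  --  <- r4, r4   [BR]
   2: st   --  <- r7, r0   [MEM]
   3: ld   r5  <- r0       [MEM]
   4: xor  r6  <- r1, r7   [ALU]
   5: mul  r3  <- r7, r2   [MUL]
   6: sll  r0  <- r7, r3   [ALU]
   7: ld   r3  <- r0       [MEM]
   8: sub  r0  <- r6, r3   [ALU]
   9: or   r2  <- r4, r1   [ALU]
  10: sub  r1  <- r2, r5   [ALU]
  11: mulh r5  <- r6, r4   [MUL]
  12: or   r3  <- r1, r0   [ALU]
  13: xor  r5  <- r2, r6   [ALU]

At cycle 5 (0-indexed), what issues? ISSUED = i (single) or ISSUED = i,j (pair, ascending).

0. bne @i0  | no-port BR/BR
1. bne/st @i1/i2  | dual
2. ld/xor @i3/i4  | dual
3. mul @i5  | RAW r3
4. sll @i6  | RAW r0
5. ld @i7  | RAW r3
6. sub/or @i8/i9  | dual
7. sub/mulh @i10/i11  | dual
8. or/xor @i12/i13  | dual

ISSUED = 7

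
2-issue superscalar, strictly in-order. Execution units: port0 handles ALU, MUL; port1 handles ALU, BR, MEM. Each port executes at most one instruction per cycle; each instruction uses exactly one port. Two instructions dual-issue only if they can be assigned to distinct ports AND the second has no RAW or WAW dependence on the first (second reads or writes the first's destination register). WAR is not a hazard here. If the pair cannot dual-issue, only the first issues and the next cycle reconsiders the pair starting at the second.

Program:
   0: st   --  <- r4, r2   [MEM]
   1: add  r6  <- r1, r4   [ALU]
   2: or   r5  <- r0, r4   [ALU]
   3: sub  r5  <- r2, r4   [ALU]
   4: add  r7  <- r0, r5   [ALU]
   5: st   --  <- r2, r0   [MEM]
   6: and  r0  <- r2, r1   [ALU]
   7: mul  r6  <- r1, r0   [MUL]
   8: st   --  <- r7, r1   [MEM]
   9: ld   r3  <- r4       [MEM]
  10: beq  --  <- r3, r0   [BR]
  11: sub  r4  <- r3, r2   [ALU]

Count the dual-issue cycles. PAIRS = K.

#0 head=0: st.MEM+add.ALU i0,i1 pair
#1 head=2: or.ALU i2 WAW r5
#2 head=3: sub.ALU i3 RAW r5
#3 head=4: add.ALU+st.MEM i4,i5 pair
#4 head=6: and.ALU i6 RAW r0
#5 head=7: mul.MUL+st.MEM i7,i8 pair
#6 head=9: ld.MEM i9 no-port MEM/BR
#7 head=10: beq.BR+sub.ALU i10,i11 pair

PAIRS = 4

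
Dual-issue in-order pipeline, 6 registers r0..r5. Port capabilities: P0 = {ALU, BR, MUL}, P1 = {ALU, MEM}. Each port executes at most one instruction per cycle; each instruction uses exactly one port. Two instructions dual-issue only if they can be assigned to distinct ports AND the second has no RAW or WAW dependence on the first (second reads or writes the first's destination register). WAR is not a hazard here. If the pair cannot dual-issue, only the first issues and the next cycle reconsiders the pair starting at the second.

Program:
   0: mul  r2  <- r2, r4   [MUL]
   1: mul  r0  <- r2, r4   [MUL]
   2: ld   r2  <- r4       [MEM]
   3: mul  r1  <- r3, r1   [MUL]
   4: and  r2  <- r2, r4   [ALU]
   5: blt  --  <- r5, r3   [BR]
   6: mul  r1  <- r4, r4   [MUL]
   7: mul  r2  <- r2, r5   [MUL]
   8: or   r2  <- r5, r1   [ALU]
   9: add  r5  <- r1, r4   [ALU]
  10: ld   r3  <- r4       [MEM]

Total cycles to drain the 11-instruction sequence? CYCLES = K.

CYCLES = 8

  cy0 -> i0 (mul.MUL) no-port MUL/MUL
  cy1 -> i1&i2 (mul.MUL+ld.MEM) dual
  cy2 -> i3&i4 (mul.MUL+and.ALU) dual
  cy3 -> i5 (blt.BR) no-port BR/MUL
  cy4 -> i6 (mul.MUL) no-port MUL/MUL
  cy5 -> i7 (mul.MUL) WAW r2
  cy6 -> i8&i9 (or.ALU+add.ALU) dual
  cy7 -> i10 (ld.MEM) tail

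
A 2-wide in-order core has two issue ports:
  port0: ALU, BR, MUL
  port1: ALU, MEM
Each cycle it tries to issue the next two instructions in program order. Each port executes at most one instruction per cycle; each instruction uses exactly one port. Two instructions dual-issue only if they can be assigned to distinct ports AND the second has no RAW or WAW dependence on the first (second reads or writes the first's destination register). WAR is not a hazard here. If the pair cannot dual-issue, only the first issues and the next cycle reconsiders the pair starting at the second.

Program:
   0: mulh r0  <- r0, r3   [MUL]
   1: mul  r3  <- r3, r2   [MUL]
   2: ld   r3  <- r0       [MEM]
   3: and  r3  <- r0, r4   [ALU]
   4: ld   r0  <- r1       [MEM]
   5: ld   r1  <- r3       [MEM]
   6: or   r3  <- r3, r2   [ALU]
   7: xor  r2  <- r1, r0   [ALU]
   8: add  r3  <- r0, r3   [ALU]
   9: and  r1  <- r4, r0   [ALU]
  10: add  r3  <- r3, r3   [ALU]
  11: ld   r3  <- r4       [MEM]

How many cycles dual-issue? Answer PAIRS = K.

c0: i0 mulh.MUL  no-port MUL/MUL
c1: i1 mul.MUL  WAW r3
c2: i2 ld.MEM  WAW r3
c3: i3,i4 and.ALU/ld.MEM  2-wide
c4: i5,i6 ld.MEM/or.ALU  2-wide
c5: i7,i8 xor.ALU/add.ALU  2-wide
c6: i9,i10 and.ALU/add.ALU  2-wide
c7: i11 ld.MEM  tail

PAIRS = 4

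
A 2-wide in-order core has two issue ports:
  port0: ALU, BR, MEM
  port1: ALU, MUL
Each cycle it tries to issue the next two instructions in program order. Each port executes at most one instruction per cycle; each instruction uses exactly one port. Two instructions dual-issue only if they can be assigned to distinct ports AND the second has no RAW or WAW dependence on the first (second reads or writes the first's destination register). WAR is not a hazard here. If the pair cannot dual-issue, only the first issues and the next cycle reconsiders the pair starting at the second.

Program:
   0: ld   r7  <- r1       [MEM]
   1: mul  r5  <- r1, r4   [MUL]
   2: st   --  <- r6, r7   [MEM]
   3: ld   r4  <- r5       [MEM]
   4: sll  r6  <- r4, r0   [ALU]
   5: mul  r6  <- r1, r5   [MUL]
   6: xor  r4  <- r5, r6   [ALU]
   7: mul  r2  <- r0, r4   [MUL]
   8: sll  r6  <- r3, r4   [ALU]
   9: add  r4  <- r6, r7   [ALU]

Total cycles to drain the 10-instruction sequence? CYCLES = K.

  cy0 -> i0,i1 (ld.MEM;mul.MUL) pair
  cy1 -> i2 (st.MEM) no-port MEM/MEM
  cy2 -> i3 (ld.MEM) RAW r4
  cy3 -> i4 (sll.ALU) WAW r6
  cy4 -> i5 (mul.MUL) RAW r6
  cy5 -> i6 (xor.ALU) RAW r4
  cy6 -> i7,i8 (mul.MUL;sll.ALU) pair
  cy7 -> i9 (add.ALU) tail

CYCLES = 8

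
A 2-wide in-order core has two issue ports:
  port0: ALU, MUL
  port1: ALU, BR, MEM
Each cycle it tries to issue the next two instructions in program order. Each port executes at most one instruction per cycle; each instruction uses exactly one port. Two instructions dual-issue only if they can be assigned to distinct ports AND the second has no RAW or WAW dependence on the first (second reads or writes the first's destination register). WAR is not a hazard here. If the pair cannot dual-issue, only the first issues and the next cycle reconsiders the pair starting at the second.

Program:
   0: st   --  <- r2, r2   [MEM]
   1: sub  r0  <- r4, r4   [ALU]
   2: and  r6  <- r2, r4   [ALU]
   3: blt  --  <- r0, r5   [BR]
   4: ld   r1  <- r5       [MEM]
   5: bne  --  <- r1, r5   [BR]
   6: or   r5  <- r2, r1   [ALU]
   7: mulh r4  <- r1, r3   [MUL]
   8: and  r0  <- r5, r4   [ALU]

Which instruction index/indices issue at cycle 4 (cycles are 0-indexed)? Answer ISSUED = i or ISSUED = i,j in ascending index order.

0. st+sub @i0+i1  | pair
1. and+blt @i2+i3  | pair
2. ld @i4  | no-port MEM/BR
3. bne+or @i5+i6  | pair
4. mulh @i7  | RAW r4
5. and @i8  | tail

ISSUED = 7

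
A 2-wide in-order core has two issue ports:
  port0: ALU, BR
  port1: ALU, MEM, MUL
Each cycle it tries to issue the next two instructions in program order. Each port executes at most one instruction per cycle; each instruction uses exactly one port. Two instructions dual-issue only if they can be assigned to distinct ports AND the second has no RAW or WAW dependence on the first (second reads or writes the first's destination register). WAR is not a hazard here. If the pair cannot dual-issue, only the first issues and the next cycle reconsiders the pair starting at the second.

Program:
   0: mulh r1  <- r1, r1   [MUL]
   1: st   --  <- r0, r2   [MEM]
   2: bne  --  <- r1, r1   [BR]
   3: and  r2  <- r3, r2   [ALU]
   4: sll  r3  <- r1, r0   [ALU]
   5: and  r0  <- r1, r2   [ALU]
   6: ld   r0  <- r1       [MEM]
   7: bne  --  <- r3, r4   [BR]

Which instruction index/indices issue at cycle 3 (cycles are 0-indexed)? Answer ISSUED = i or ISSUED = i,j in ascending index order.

[0] i0  mulh.MUL  -- no-port MUL/MEM
[1] i1,i2  st.MEM/bne.BR  -- pair
[2] i3,i4  and.ALU/sll.ALU  -- pair
[3] i5  and.ALU  -- WAW r0
[4] i6,i7  ld.MEM/bne.BR  -- pair

ISSUED = 5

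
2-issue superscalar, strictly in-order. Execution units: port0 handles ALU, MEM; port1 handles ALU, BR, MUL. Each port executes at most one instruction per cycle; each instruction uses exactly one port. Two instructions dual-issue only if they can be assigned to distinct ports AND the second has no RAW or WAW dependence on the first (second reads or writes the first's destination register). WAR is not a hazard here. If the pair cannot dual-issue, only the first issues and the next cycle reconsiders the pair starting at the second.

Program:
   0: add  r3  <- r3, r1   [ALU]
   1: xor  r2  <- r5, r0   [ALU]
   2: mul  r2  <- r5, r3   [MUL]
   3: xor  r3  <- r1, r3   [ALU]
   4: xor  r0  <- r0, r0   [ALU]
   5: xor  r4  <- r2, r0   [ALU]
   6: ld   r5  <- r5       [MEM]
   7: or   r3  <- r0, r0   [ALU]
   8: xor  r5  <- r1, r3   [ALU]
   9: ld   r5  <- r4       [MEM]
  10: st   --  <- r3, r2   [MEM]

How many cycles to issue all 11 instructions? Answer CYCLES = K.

[0] i0+i1  add.ALU xor.ALU  -- pair
[1] i2+i3  mul.MUL xor.ALU  -- pair
[2] i4  xor.ALU  -- RAW r0
[3] i5+i6  xor.ALU ld.MEM  -- pair
[4] i7  or.ALU  -- RAW r3
[5] i8  xor.ALU  -- WAW r5
[6] i9  ld.MEM  -- no-port MEM/MEM
[7] i10  st.MEM  -- tail

CYCLES = 8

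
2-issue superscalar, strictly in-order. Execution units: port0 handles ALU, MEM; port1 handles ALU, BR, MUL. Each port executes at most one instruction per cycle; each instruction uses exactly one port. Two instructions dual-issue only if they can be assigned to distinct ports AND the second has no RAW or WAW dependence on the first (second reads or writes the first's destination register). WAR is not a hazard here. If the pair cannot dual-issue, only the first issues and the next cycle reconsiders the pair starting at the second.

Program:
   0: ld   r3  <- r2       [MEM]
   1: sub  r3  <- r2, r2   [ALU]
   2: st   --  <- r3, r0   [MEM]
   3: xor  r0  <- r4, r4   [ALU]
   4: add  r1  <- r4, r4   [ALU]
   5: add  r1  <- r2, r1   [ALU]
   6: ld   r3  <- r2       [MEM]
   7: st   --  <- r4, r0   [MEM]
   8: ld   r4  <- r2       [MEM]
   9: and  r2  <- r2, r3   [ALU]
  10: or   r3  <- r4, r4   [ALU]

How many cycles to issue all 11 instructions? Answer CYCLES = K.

CYCLES = 8

t=0 i0:ld ; WAW r3
t=1 i1:sub ; RAW r3
t=2 i2+i3:st xor ; 2-wide
t=3 i4:add ; RAW+WAW r1
t=4 i5+i6:add ld ; 2-wide
t=5 i7:st ; no-port MEM/MEM
t=6 i8+i9:ld and ; 2-wide
t=7 i10:or ; tail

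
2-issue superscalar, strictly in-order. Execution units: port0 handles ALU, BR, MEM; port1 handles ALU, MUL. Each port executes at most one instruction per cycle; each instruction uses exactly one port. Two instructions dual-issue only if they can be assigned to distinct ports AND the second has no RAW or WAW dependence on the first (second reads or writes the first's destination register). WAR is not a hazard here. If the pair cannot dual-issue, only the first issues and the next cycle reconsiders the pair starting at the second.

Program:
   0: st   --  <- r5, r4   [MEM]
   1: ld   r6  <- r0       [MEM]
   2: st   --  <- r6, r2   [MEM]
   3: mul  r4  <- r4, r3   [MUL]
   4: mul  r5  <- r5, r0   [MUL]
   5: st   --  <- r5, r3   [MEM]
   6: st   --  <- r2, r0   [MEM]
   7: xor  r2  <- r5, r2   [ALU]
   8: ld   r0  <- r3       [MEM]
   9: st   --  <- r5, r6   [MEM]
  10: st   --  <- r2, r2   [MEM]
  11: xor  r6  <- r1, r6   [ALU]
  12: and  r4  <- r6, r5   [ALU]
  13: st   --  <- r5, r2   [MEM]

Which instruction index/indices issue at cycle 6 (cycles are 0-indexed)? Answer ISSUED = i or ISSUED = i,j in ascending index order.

ISSUED = 8

[0] i0  st.MEM  -- no-port MEM/MEM
[1] i1  ld.MEM  -- no-port MEM/MEM
[2] i2+i3  st.MEM;mul.MUL  -- pair
[3] i4  mul.MUL  -- RAW r5
[4] i5  st.MEM  -- no-port MEM/MEM
[5] i6+i7  st.MEM;xor.ALU  -- pair
[6] i8  ld.MEM  -- no-port MEM/MEM
[7] i9  st.MEM  -- no-port MEM/MEM
[8] i10+i11  st.MEM;xor.ALU  -- pair
[9] i12+i13  and.ALU;st.MEM  -- pair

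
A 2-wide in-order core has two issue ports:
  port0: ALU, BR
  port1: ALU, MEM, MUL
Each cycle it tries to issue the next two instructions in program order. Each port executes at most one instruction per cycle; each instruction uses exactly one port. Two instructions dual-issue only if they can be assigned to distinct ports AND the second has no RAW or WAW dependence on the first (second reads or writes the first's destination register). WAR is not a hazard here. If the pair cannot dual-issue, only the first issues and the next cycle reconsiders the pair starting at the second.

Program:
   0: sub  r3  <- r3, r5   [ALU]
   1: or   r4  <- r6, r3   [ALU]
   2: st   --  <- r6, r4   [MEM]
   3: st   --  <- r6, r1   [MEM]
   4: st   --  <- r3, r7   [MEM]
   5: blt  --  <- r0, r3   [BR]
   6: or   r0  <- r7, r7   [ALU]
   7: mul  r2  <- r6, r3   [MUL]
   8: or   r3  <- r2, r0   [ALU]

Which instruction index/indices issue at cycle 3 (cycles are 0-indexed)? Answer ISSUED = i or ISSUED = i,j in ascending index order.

ISSUED = 3

  cy0 -> i0 (sub.ALU) RAW r3
  cy1 -> i1 (or.ALU) RAW r4
  cy2 -> i2 (st.MEM) no-port MEM/MEM
  cy3 -> i3 (st.MEM) no-port MEM/MEM
  cy4 -> i4,i5 (st.MEM/blt.BR) pair
  cy5 -> i6,i7 (or.ALU/mul.MUL) pair
  cy6 -> i8 (or.ALU) tail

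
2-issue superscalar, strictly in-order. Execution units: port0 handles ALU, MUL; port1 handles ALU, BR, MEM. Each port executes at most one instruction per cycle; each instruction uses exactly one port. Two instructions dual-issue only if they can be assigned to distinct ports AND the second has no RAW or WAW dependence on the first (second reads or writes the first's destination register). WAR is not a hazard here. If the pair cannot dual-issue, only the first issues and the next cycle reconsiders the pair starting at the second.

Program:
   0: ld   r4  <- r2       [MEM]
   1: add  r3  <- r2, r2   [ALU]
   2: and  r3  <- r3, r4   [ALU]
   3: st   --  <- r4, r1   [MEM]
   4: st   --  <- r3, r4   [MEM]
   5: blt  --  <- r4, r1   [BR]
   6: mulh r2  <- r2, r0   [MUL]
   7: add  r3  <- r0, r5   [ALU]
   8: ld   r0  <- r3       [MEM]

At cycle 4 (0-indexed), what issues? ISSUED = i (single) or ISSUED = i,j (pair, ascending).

  cy0 -> i0,i1 (ld/add) 2-wide
  cy1 -> i2,i3 (and/st) 2-wide
  cy2 -> i4 (st) no-port MEM/BR
  cy3 -> i5,i6 (blt/mulh) 2-wide
  cy4 -> i7 (add) RAW r3
  cy5 -> i8 (ld) tail

ISSUED = 7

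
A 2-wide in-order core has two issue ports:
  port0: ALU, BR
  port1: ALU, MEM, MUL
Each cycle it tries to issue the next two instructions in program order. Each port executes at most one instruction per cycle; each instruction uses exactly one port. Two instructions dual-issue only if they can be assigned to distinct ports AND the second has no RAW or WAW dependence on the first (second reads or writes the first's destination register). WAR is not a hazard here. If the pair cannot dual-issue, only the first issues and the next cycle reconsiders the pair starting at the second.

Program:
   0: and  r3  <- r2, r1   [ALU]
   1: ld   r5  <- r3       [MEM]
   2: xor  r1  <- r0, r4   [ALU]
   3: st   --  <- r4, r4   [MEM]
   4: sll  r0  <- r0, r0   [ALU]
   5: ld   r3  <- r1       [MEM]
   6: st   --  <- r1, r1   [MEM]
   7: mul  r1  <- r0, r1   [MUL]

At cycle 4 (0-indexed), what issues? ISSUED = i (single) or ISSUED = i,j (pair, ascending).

ISSUED = 6

c0: i0 and  RAW r3
c1: i1+i2 ld/xor  dual
c2: i3+i4 st/sll  dual
c3: i5 ld  no-port MEM/MEM
c4: i6 st  no-port MEM/MUL
c5: i7 mul  tail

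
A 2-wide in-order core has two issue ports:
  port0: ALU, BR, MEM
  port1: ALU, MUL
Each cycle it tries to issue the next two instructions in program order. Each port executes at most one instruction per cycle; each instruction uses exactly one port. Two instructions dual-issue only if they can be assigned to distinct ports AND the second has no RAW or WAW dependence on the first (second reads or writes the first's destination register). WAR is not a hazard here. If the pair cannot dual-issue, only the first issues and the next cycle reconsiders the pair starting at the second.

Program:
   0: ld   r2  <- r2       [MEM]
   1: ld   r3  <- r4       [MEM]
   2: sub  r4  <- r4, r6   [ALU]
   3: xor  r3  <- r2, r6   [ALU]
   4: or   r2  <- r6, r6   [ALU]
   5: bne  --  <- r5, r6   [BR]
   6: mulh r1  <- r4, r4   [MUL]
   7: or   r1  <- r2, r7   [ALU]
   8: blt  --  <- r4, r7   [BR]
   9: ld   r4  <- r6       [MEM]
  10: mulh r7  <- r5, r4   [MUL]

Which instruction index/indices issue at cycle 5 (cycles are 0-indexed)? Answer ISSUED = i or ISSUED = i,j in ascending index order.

ISSUED = 9

  cy0 -> i0 (ld.MEM) no-port MEM/MEM
  cy1 -> i1&i2 (ld.MEM/sub.ALU) 2-wide
  cy2 -> i3&i4 (xor.ALU/or.ALU) 2-wide
  cy3 -> i5&i6 (bne.BR/mulh.MUL) 2-wide
  cy4 -> i7&i8 (or.ALU/blt.BR) 2-wide
  cy5 -> i9 (ld.MEM) RAW r4
  cy6 -> i10 (mulh.MUL) tail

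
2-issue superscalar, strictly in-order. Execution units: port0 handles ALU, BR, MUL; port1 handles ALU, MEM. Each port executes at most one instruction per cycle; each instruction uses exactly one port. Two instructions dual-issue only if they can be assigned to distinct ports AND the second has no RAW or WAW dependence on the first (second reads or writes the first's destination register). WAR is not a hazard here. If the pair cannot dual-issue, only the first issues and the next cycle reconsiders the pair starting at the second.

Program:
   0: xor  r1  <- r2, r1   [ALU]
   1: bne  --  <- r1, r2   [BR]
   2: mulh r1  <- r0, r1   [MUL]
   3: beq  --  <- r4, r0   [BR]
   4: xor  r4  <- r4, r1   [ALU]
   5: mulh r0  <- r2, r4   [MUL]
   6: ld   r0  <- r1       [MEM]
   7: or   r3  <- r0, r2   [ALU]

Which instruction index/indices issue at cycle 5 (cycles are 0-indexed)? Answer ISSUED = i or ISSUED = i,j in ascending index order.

ISSUED = 6

  cy0 -> i0 (xor) RAW r1
  cy1 -> i1 (bne) no-port BR/MUL
  cy2 -> i2 (mulh) no-port MUL/BR
  cy3 -> i3/i4 (beq xor) 2-wide
  cy4 -> i5 (mulh) WAW r0
  cy5 -> i6 (ld) RAW r0
  cy6 -> i7 (or) tail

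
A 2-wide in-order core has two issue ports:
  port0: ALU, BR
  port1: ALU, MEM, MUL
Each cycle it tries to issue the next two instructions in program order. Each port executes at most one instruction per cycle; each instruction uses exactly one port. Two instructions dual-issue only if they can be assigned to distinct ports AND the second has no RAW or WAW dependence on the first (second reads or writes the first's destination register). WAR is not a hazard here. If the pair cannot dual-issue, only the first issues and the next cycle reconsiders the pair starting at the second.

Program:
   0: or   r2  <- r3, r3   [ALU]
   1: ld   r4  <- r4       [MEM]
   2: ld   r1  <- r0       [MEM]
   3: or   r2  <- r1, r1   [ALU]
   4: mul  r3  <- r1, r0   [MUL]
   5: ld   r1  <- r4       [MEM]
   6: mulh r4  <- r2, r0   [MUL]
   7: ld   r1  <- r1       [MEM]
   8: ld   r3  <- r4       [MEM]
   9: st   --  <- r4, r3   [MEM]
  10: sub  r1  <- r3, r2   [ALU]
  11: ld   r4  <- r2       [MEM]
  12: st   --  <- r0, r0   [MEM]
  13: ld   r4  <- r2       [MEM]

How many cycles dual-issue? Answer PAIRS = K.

c0: i0&i1 or ld  pair
c1: i2 ld  RAW r1
c2: i3&i4 or mul  pair
c3: i5 ld  no-port MEM/MUL
c4: i6 mulh  no-port MUL/MEM
c5: i7 ld  no-port MEM/MEM
c6: i8 ld  no-port MEM/MEM
c7: i9&i10 st sub  pair
c8: i11 ld  no-port MEM/MEM
c9: i12 st  no-port MEM/MEM
c10: i13 ld  tail

PAIRS = 3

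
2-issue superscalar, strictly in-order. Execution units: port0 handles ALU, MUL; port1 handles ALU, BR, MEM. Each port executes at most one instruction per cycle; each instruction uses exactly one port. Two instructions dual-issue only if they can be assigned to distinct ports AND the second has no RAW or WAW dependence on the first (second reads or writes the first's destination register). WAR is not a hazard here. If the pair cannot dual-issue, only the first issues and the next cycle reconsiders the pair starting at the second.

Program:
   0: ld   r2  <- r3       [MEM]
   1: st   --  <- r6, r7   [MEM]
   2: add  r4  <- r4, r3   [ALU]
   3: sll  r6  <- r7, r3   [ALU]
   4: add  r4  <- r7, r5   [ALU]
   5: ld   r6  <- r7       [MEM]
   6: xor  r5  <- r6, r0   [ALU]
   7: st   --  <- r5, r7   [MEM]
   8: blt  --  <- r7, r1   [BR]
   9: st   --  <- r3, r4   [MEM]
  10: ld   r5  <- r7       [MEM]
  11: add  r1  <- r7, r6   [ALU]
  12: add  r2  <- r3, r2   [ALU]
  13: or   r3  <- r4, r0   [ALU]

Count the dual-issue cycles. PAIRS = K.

PAIRS = 4

t=0 i0:ld ; no-port MEM/MEM
t=1 i1+i2:st/add ; pair
t=2 i3+i4:sll/add ; pair
t=3 i5:ld ; RAW r6
t=4 i6:xor ; RAW r5
t=5 i7:st ; no-port MEM/BR
t=6 i8:blt ; no-port BR/MEM
t=7 i9:st ; no-port MEM/MEM
t=8 i10+i11:ld/add ; pair
t=9 i12+i13:add/or ; pair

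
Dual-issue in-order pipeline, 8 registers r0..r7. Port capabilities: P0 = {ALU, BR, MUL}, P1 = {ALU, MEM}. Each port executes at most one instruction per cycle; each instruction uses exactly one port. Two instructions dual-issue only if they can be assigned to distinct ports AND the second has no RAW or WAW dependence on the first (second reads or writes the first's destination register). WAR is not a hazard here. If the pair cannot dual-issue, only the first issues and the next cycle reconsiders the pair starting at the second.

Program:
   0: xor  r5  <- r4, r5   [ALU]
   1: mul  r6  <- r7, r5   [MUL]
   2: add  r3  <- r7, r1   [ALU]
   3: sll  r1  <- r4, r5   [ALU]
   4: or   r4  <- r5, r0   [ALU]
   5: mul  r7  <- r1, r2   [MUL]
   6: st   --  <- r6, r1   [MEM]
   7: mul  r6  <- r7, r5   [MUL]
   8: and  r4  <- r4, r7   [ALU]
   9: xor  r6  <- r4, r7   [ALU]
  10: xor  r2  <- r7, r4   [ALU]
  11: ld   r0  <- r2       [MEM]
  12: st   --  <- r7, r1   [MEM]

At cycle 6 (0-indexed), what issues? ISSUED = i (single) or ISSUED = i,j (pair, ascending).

  cy0 -> i0 (xor.ALU) RAW r5
  cy1 -> i1&i2 (mul.MUL+add.ALU) dual
  cy2 -> i3&i4 (sll.ALU+or.ALU) dual
  cy3 -> i5&i6 (mul.MUL+st.MEM) dual
  cy4 -> i7&i8 (mul.MUL+and.ALU) dual
  cy5 -> i9&i10 (xor.ALU+xor.ALU) dual
  cy6 -> i11 (ld.MEM) no-port MEM/MEM
  cy7 -> i12 (st.MEM) tail

ISSUED = 11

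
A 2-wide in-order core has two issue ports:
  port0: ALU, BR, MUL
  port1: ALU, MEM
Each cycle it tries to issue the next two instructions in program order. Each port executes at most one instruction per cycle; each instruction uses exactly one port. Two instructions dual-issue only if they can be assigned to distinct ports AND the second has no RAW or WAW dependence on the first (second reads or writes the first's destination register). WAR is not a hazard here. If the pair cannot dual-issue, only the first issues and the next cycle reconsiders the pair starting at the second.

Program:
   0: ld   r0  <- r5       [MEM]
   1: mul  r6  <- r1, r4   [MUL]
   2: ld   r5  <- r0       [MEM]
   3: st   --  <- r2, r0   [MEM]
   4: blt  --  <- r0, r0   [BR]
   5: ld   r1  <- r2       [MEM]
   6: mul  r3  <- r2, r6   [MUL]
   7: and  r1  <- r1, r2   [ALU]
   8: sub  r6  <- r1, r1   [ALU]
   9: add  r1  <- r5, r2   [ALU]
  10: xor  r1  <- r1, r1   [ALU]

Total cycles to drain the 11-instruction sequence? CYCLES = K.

[0] i0/i1  ld.MEM+mul.MUL  -- pair
[1] i2  ld.MEM  -- no-port MEM/MEM
[2] i3/i4  st.MEM+blt.BR  -- pair
[3] i5/i6  ld.MEM+mul.MUL  -- pair
[4] i7  and.ALU  -- RAW r1
[5] i8/i9  sub.ALU+add.ALU  -- pair
[6] i10  xor.ALU  -- tail

CYCLES = 7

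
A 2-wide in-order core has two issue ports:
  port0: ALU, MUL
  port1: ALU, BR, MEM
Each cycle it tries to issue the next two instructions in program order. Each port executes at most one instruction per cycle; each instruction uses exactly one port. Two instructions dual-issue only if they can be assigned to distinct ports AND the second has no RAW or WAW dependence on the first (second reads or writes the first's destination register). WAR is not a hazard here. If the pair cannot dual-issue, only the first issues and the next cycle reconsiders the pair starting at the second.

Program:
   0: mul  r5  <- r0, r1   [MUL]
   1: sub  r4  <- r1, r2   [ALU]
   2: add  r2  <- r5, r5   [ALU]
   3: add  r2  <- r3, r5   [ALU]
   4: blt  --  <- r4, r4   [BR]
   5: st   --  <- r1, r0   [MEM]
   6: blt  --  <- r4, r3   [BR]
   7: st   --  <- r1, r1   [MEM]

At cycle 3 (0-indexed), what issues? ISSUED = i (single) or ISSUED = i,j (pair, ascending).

t=0 i0/i1:mul.MUL;sub.ALU ; 2-wide
t=1 i2:add.ALU ; WAW r2
t=2 i3/i4:add.ALU;blt.BR ; 2-wide
t=3 i5:st.MEM ; no-port MEM/BR
t=4 i6:blt.BR ; no-port BR/MEM
t=5 i7:st.MEM ; tail

ISSUED = 5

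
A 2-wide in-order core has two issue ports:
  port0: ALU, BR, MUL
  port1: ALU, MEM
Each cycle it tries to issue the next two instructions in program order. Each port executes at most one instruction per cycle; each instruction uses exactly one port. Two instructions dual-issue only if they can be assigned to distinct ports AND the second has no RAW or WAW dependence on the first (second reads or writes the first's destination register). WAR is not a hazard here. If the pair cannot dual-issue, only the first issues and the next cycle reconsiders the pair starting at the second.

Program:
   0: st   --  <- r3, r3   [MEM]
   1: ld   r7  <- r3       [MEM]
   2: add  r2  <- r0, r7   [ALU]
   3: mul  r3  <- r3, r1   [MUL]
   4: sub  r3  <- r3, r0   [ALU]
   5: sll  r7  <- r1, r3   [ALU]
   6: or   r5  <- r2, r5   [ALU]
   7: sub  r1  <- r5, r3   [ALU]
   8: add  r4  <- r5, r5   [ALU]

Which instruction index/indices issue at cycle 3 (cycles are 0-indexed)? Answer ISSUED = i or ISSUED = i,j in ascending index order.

ISSUED = 4

[0] i0  st.MEM  -- no-port MEM/MEM
[1] i1  ld.MEM  -- RAW r7
[2] i2&i3  add.ALU/mul.MUL  -- pair
[3] i4  sub.ALU  -- RAW r3
[4] i5&i6  sll.ALU/or.ALU  -- pair
[5] i7&i8  sub.ALU/add.ALU  -- pair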